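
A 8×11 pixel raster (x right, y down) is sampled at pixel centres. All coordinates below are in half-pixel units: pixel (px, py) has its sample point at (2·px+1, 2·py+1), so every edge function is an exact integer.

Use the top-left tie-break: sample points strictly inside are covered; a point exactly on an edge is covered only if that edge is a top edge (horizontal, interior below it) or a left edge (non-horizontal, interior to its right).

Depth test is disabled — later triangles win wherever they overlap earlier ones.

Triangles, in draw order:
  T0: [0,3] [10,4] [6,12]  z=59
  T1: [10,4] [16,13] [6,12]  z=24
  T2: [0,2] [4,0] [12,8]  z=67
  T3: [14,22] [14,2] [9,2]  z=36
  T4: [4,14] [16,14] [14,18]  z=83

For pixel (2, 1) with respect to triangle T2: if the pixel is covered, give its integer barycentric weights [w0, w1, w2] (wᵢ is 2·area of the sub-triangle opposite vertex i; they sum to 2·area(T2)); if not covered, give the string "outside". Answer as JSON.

T0:
  2·area = 84
  edge (0, 3)→(10, 4): d=(10,1) right/bottom  bias=-1
  edge (10, 4)→(6, 12): d=(-4,8) right/bottom  bias=-1
  edge (6, 12)→(0, 3): d=(-6,-9) top-left  bias=+0
    (1,2)@(3, 5): e=[17,52,15] → X
    (2,2)@(5, 5): e=[15,36,33] → X
    (3,2)@(7, 5): e=[13,20,51] → X
    (4,2)@(9, 5): e=[11,4,69] → X
    (5,2)@(11, 5): e=[9,-12,87] → .
    (1,3)@(3, 7): e=[37,44,3] → X
    (4,3)@(9, 7): e=[31,-4,57] → .
    (1,4)@(3, 9): e=[57,36,-9] → .
    (2,4)@(5, 9): e=[55,20,9] → X
    (4,4)@(9, 9): e=[51,-12,45] → .
    (2,5)@(5, 11): e=[75,12,-3] → .
    (3,5)@(7, 11): e=[73,-4,15] → .
  covered (9 px):
    . . . . . . . .
    . . . . . . . .
    . X X X X . . .
    . X X X . . . .
    . . X X . . . .
    . . . . . . . .
    . . . . . . . .
    . . . . . . . .
    . . . . . . . .
    . . . . . . . .
    . . . . . . . .
T1:
  2·area = 84
  edge (10, 4)→(16, 13): d=(6,9) right/bottom  bias=-1
  edge (16, 13)→(6, 12): d=(-10,-1) top-left  bias=+0
  edge (6, 12)→(10, 4): d=(4,-8) top-left  bias=+0
    (4,3)@(9, 7): e=[27,53,4] → X
    (5,3)@(11, 7): e=[9,55,20] → X
    (6,3)@(13, 7): e=[-9,57,36] → .
    (4,4)@(9, 9): e=[39,33,12] → X
    (6,4)@(13, 9): e=[3,37,44] → X
    (7,4)@(15, 9): e=[-15,39,60] → .
    (3,5)@(7, 11): e=[69,11,4] → X
    (7,5)@(15, 11): e=[-3,19,68] → .
    (3,6)@(7, 13): e=[81,-9,12] → .
    (4,6)@(9, 13): e=[63,-7,28] → .
    (5,6)@(11, 13): e=[45,-5,44] → .
    (6,6)@(13, 13): e=[27,-3,60] → .
  covered (9 px):
    . . . . . . . .
    . . . . . . . .
    . . . . . . . .
    . . . . X X . .
    . . . . X X X .
    . . . X X X X .
    . . . . . . . .
    . . . . . . . .
    . . . . . . . .
    . . . . . . . .
    . . . . . . . .
T2:
  2·area = 48
  edge (0, 2)→(4, 0): d=(4,-2) top-left  bias=+0
  edge (4, 0)→(12, 8): d=(8,8) right/bottom  bias=-1
  edge (12, 8)→(0, 2): d=(-12,-6) top-left  bias=+0
    (1,0)@(3, 1): e=[2,16,30] → X
    (2,0)@(5, 1): e=[6,0,42] → .  [on edge]
    (1,1)@(3, 3): e=[10,32,6] → X
    (2,1)@(5, 3): e=[14,16,18] → X
    (3,1)@(7, 3): e=[18,0,30] → .  [on edge]
    (1,2)@(3, 5): e=[18,48,-18] → .
    (2,2)@(5, 5): e=[22,32,-6] → .
    (3,2)@(7, 5): e=[26,16,6] → X
    (4,2)@(9, 5): e=[30,0,18] → .  [on edge]
    (3,3)@(7, 7): e=[34,32,-18] → .
    (5,3)@(11, 7): e=[42,0,6] → .  [on edge]
    (6,4)@(13, 9): e=[54,0,-6] → .  [on edge]
    (7,5)@(15, 11): e=[66,0,-18] → .  [on edge]
  covered (4 px):
    . X . . . . . .
    . X X . . . . .
    . . . X . . . .
    . . . . . . . .
    . . . . . . . .
    . . . . . . . .
    . . . . . . . .
    . . . . . . . .
    . . . . . . . .
    . . . . . . . .
    . . . . . . . .
T3:
  2·area = 100  (B↔C swapped to make it positive)
  edge (14, 22)→(9, 2): d=(-5,-20) top-left  bias=+0
  edge (9, 2)→(14, 2): d=(5,0) top-left  bias=+0
  edge (14, 2)→(14, 22): d=(0,20) right/bottom  bias=-1
    (5,1)@(11, 3): e=[35,5,60] → X
    (6,1)@(13, 3): e=[75,5,20] → X
    (7,1)@(15, 3): e=[115,5,-20] → .
    (5,2)@(11, 5): e=[25,15,60] → X
    (7,2)@(15, 5): e=[105,15,-20] → .
    (5,3)@(11, 7): e=[15,25,60] → X
    (7,3)@(15, 7): e=[95,25,-20] → .
    (5,4)@(11, 9): e=[5,35,60] → X
    (7,4)@(15, 9): e=[85,35,-20] → .
    (5,5)@(11, 11): e=[-5,45,60] → .
    (6,5)@(13, 11): e=[35,45,20] → X
    (7,5)@(15, 11): e=[75,45,-20] → .
  covered (12 px):
    . . . . . . . .
    . . . . . X X .
    . . . . . X X .
    . . . . . X X .
    . . . . . X X .
    . . . . . . X .
    . . . . . . X .
    . . . . . . X .
    . . . . . . X .
    . . . . . . . .
    . . . . . . . .
T4:
  2·area = 48
  edge (4, 14)→(16, 14): d=(12,0) top-left  bias=+0
  edge (16, 14)→(14, 18): d=(-2,4) right/bottom  bias=-1
  edge (14, 18)→(4, 14): d=(-10,-4) top-left  bias=+0
    (3,7)@(7, 15): e=[12,34,2] → X
    (4,7)@(9, 15): e=[12,26,10] → X
    (5,7)@(11, 15): e=[12,18,18] → X
    (6,7)@(13, 15): e=[12,10,26] → X
    (7,7)@(15, 15): e=[12,2,34] → X
    (3,8)@(7, 17): e=[36,30,-18] → .
    (4,8)@(9, 17): e=[36,22,-10] → .
    (5,8)@(11, 17): e=[36,14,-2] → .
    (6,8)@(13, 17): e=[36,6,6] → X
    (7,8)@(15, 17): e=[36,-2,14] → .
    (6,9)@(13, 19): e=[60,2,-14] → .
  covered (6 px):
    . . . . . . . .
    . . . . . . . .
    . . . . . . . .
    . . . . . . . .
    . . . . . . . .
    . . . . . . . .
    . . . . . . . .
    . . . X X X X X
    . . . . . . X .
    . . . . . . . .
    . . . . . . . .

Answer: [16,18,14]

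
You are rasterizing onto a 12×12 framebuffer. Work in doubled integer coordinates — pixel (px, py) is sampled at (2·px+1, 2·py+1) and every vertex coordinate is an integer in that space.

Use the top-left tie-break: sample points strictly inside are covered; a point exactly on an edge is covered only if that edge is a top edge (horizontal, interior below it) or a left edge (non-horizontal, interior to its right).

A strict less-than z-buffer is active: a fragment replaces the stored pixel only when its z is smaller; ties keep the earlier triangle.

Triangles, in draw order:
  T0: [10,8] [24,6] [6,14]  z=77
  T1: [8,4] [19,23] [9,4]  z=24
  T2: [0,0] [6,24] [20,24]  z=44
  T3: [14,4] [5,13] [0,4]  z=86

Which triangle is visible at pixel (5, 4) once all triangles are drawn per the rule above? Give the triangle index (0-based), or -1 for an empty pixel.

T0:
  2·area = 76
  edge (10, 8)→(24, 6): d=(14,-2) top-left  bias=+0
  edge (24, 6)→(6, 14): d=(-18,8) right/bottom  bias=-1
  edge (6, 14)→(10, 8): d=(4,-6) top-left  bias=+0
    (8,3)@(17, 7): e=[0,38,38] → X  [on edge]
    (9,3)@(19, 7): e=[4,22,50] → X
    (10,3)@(21, 7): e=[8,6,62] → X
    (11,3)@(23, 7): e=[12,-10,74] → .
    (1,4)@(3, 9): e=[0,114,-38] → .  [on edge]
    (5,4)@(11, 9): e=[16,50,10] → X
    (6,4)@(13, 9): e=[20,34,22] → X
    (7,4)@(15, 9): e=[24,18,34] → X
    (9,4)@(19, 9): e=[32,-14,58] → .
    (10,4)@(21, 9): e=[36,-30,70] → .
    (4,5)@(9, 11): e=[40,30,6] → X
    (6,5)@(13, 11): e=[48,-2,30] → .
  covered (10 px):
    . . . . . . . . . . . .
    . . . . . . . . . . . .
    . . . . . . . . . . . .
    . . . . . . . . X X X .
    . . . . . X X X X . . .
    . . . . X X . . . . . .
    . . . X . . . . . . . .
    . . . . . . . . . . . .
    . . . . . . . . . . . .
    . . . . . . . . . . . .
    . . . . . . . . . . . .
    . . . . . . . . . . . .
T1:
  2·area = 19  (B↔C swapped to make it positive)
  edge (8, 4)→(9, 4): d=(1,0) top-left  bias=+0
  edge (9, 4)→(19, 23): d=(10,19) right/bottom  bias=-1
  edge (19, 23)→(8, 4): d=(-11,-19) top-left  bias=+0
    (4,2)@(9, 5): e=[1,10,8] → X
    (5,2)@(11, 5): e=[1,-28,46] → .
    (4,3)@(9, 7): e=[3,30,-14] → .
    (5,4)@(11, 9): e=[5,12,2] → X
    (6,4)@(13, 9): e=[5,-26,40] → .
    (5,5)@(11, 11): e=[7,32,-20] → .
    (9,11)@(19, 23): e=[19,0,0] → .  [on edge]
  covered (2 px):
    . . . . . . . . . . . .
    . . . . . . . . . . . .
    . . . . X . . . . . . .
    . . . . . . . . . . . .
    . . . . . X . . . . . .
    . . . . . . . . . . . .
    . . . . . . . . . . . .
    . . . . . . . . . . . .
    . . . . . . . . . . . .
    . . . . . . . . . . . .
    . . . . . . . . . . . .
    . . . . . . . . . . . .
T2:
  2·area = 336  (B↔C swapped to make it positive)
  edge (0, 0)→(20, 24): d=(20,24) right/bottom  bias=-1
  edge (20, 24)→(6, 24): d=(-14,0) right/bottom  bias=-1
  edge (6, 24)→(0, 0): d=(-6,-24) top-left  bias=+0
    (0,1)@(1, 3): e=[36,294,6] → X
    (1,1)@(3, 3): e=[-12,294,54] → .
    (0,2)@(1, 5): e=[76,266,-6] → .
    (1,2)@(3, 5): e=[28,266,42] → X
    (2,2)@(5, 5): e=[-20,266,90] → .
    (1,3)@(3, 7): e=[68,238,30] → X
    (2,3)@(5, 7): e=[20,238,78] → X
    (3,3)@(7, 7): e=[-28,238,126] → .
    (1,4)@(3, 9): e=[108,210,18] → X
    (3,4)@(7, 9): e=[12,210,114] → X
    (4,4)@(9, 9): e=[-36,210,162] → .
    (1,5)@(3, 11): e=[148,182,6] → X
  covered (42 px):
    . . . . . . . . . . . .
    X . . . . . . . . . . .
    . X . . . . . . . . . .
    . X X . . . . . . . . .
    . X X X . . . . . . . .
    . X X X X . . . . . . .
    . . X X X . . . . . . .
    . . X X X X . . . . . .
    . . X X X X X . . . . .
    . . X X X X X X . . . .
    . . . X X X X X X . . .
    . . . X X X X X X X . .
T3:
  2·area = 126
  edge (14, 4)→(5, 13): d=(-9,9) right/bottom  bias=-1
  edge (5, 13)→(0, 4): d=(-5,-9) top-left  bias=+0
  edge (0, 4)→(14, 4): d=(14,0) top-left  bias=+0
    (8,0)@(17, 1): e=[0,168,-42] → .  [on edge]
    (7,1)@(15, 3): e=[0,140,-14] → .  [on edge]
    (0,2)@(1, 5): e=[108,4,14] → X
    (1,2)@(3, 5): e=[90,22,14] → X
    (2,2)@(5, 5): e=[72,40,14] → X
    (3,2)@(7, 5): e=[54,58,14] → X
    (4,2)@(9, 5): e=[36,76,14] → X
    (5,2)@(11, 5): e=[18,94,14] → X
    (6,2)@(13, 5): e=[0,112,14] → .  [on edge]
    (0,3)@(1, 7): e=[90,-6,42] → .
    (1,3)@(3, 7): e=[72,12,42] → X
    (5,3)@(11, 7): e=[0,84,42] → .  [on edge]
    (4,4)@(9, 9): e=[0,56,70] → .  [on edge]
    (3,5)@(7, 11): e=[0,28,98] → .  [on edge]
    (2,6)@(5, 13): e=[0,0,126] → .  [on edge]
    (1,7)@(3, 15): e=[0,-28,154] → .  [on edge]
    (0,8)@(1, 17): e=[0,-56,182] → .  [on edge]
  covered (14 px):
    . . . . . . . . . . . .
    . . . . . . . . . . . .
    X X X X X X . . . . . .
    . X X X X . . . . . . .
    . X X X . . . . . . . .
    . . X . . . . . . . . .
    . . . . . . . . . . . .
    . . . . . . . . . . . .
    . . . . . . . . . . . .
    . . . . . . . . . . . .
    . . . . . . . . . . . .
    . . . . . . . . . . . .

Z-buffer (winner per pixel, '.' = empty):
  . . . . . . . . . . . .
  2 . . . . . . . . . . .
  3 2 3 3 1 3 . . . . . .
  . 2 2 3 3 . . . 0 0 0 .
  . 2 2 2 . 1 0 0 0 . . .
  . 2 2 2 2 0 . . . . . .
  . . 2 2 2 . . . . . . .
  . . 2 2 2 2 . . . . . .
  . . 2 2 2 2 2 . . . . .
  . . 2 2 2 2 2 2 . . . .
  . . . 2 2 2 2 2 2 . . .
  . . . 2 2 2 2 2 2 2 . .

Result: 1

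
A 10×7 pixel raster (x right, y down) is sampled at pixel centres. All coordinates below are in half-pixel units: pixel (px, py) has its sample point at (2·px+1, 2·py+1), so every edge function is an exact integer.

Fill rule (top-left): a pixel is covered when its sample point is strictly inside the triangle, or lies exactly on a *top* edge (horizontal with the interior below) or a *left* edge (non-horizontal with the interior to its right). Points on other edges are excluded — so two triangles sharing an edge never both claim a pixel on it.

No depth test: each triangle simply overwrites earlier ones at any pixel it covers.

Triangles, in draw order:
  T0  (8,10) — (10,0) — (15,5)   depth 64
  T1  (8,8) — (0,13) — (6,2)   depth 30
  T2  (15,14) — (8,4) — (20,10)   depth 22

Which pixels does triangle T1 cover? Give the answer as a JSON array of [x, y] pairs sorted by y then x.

T0:
  2·area = 60
  edge (8, 10)→(10, 0): d=(2,-10) top-left  bias=+0
  edge (10, 0)→(15, 5): d=(5,5) right/bottom  bias=-1
  edge (15, 5)→(8, 10): d=(-7,5) right/bottom  bias=-1
    (5,0)@(11, 1): e=[12,0,48] → .  [on edge]
    (5,1)@(11, 3): e=[16,10,34] → X
    (6,1)@(13, 3): e=[36,0,24] → .  [on edge]
    (4,2)@(9, 5): e=[0,30,30] → X  [on edge]
    (6,2)@(13, 5): e=[40,10,10] → X
    (7,2)@(15, 5): e=[60,0,0] → .  [on edge]
    (4,3)@(9, 7): e=[4,40,16] → X
    (6,3)@(13, 7): e=[44,20,-4] → .
    (8,3)@(17, 7): e=[84,0,-24] → .  [on edge]
    (4,4)@(9, 9): e=[8,50,2] → X
    (5,4)@(11, 9): e=[28,40,-8] → .
    (9,4)@(19, 9): e=[108,0,-48] → .  [on edge]
  covered (7 px):
    . . . . . . . . . .
    . . . . . X . . . .
    . . . . X X X . . .
    . . . . X X . . . .
    . . . . X . . . . .
    . . . . . . . . . .
    . . . . . . . . . .
T1:
  2·area = 58
  edge (8, 8)→(0, 13): d=(-8,5) right/bottom  bias=-1
  edge (0, 13)→(6, 2): d=(6,-11) top-left  bias=+0
  edge (6, 2)→(8, 8): d=(2,6) right/bottom  bias=-1
    (2,2)@(5, 5): e=[39,7,12] → X
    (3,2)@(7, 5): e=[29,29,0] → .  [on edge]
    (2,3)@(5, 7): e=[23,19,16] → X
    (3,3)@(7, 7): e=[13,41,4] → X
    (4,3)@(9, 7): e=[3,63,-8] → .
    (1,4)@(3, 9): e=[17,9,32] → X
    (3,4)@(7, 9): e=[-3,53,8] → .
    (1,5)@(3, 11): e=[1,21,36] → X
    (2,5)@(5, 11): e=[-9,43,24] → .
    (4,5)@(9, 11): e=[-29,87,0] → .  [on edge]
    (1,6)@(3, 13): e=[-15,33,40] → .
  covered (6 px):
    . . . . . . . . . .
    . . . . . . . . . .
    . . X . . . . . . .
    . . X X . . . . . .
    . X X . . . . . . .
    . X . . . . . . . .
    . . . . . . . . . .
T2:
  2·area = 78
  edge (15, 14)→(8, 4): d=(-7,-10) top-left  bias=+0
  edge (8, 4)→(20, 10): d=(12,6) right/bottom  bias=-1
  edge (20, 10)→(15, 14): d=(-5,4) right/bottom  bias=-1
    (4,2)@(9, 5): e=[3,6,69] → X
    (5,2)@(11, 5): e=[23,-6,61] → .
    (4,3)@(9, 7): e=[-11,30,59] → .
    (5,3)@(11, 7): e=[9,18,51] → X
    (6,3)@(13, 7): e=[29,6,43] → X
    (7,3)@(15, 7): e=[49,-6,35] → .
    (5,4)@(11, 9): e=[-5,42,41] → .
    (6,4)@(13, 9): e=[15,30,33] → X
    (7,4)@(15, 9): e=[35,18,25] → X
    (8,4)@(17, 9): e=[55,6,17] → X
    (9,4)@(19, 9): e=[75,-6,9] → .
    (6,5)@(13, 11): e=[1,54,23] → X
  covered (10 px):
    . . . . . . . . . .
    . . . . . . . . . .
    . . . . X . . . . .
    . . . . . X X . . .
    . . . . . . X X X .
    . . . . . . X X X .
    . . . . . . . X . .

Answer: [[2,2],[2,3],[3,3],[1,4],[2,4],[1,5]]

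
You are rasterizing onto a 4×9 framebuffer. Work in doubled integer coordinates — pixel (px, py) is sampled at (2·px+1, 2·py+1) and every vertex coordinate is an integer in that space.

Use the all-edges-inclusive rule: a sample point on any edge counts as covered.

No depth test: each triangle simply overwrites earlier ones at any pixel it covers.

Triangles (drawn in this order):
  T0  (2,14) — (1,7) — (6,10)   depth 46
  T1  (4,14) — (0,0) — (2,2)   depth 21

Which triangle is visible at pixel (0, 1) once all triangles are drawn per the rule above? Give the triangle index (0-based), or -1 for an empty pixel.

T0:
  2·area = 32
  edge (2, 14)→(1, 7): d=(-1,-7) inclusive
  edge (1, 7)→(6, 10): d=(5,3) inclusive
  edge (6, 10)→(2, 14): d=(-4,4) inclusive
    (0,3)@(1, 7): e=[0,0,32] → #  [on edge]
    (1,3)@(3, 7): e=[14,-6,24] → ·
    (0,4)@(1, 9): e=[-2,10,24] → ·
    (1,4)@(3, 9): e=[12,4,16] → #
    (2,4)@(5, 9): e=[26,-2,8] → ·
    (3,4)@(7, 9): e=[40,-8,0] → ·  [on edge]
    (1,5)@(3, 11): e=[10,14,8] → #
    (2,5)@(5, 11): e=[24,8,0] → #  [on edge]
    (3,5)@(7, 11): e=[38,2,-8] → ·
    (1,6)@(3, 13): e=[8,24,0] → #  [on edge]
    (2,6)@(5, 13): e=[22,18,-8] → ·
    (0,7)@(1, 15): e=[-8,40,0] → ·  [on edge]
  covered (5 px):
    · · · ·
    · · · ·
    · · · ·
    # · · ·
    · # · ·
    · # # ·
    · # · ·
    · · · ·
    · · · ·
T1:
  2·area = 20
  edge (4, 14)→(0, 0): d=(-4,-14) inclusive
  edge (0, 0)→(2, 2): d=(2,2) inclusive
  edge (2, 2)→(4, 14): d=(2,12) inclusive
    (0,0)@(1, 1): e=[10,0,10] → #  [on edge]
    (1,0)@(3, 1): e=[38,-4,-14] → ·
    (0,1)@(1, 3): e=[2,4,14] → #
    (1,1)@(3, 3): e=[30,0,-10] → ·  [on edge]
    (0,2)@(1, 5): e=[-6,8,18] → ·
    (2,2)@(5, 5): e=[50,0,-30] → ·  [on edge]
    (3,3)@(7, 7): e=[70,0,-50] → ·  [on edge]
    (1,4)@(3, 9): e=[6,12,2] → #
    (2,4)@(5, 9): e=[34,8,-22] → ·
    (1,5)@(3, 11): e=[-2,16,6] → ·
  covered (3 px):
    # · · ·
    # · · ·
    · · · ·
    · · · ·
    · # · ·
    · · · ·
    · · · ·
    · · · ·
    · · · ·

Z-buffer (winner per pixel, '.' = empty):
  1 . . .
  1 . . .
  . . . .
  0 . . .
  . 1 . .
  . 0 0 .
  . 0 . .
  . . . .
  . . . .

Result: 1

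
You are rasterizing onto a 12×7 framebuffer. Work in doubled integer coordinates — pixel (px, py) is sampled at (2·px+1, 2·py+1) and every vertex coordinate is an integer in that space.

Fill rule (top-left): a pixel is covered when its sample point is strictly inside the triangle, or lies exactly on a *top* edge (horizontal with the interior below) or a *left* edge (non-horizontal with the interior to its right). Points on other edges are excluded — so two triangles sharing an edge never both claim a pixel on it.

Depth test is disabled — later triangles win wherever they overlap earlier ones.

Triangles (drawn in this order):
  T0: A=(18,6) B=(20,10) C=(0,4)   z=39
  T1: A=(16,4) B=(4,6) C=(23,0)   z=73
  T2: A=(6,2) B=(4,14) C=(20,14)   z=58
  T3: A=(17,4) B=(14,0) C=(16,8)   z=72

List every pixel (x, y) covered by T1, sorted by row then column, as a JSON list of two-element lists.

T0:
  2·area = 68
  edge (18, 6)→(20, 10): d=(2,4) right/bottom  bias=-1
  edge (20, 10)→(0, 4): d=(-20,-6) top-left  bias=+0
  edge (0, 4)→(18, 6): d=(18,2) right/bottom  bias=-1
    (2,2)@(5, 5): e=[50,10,8] → X
    (3,2)@(7, 5): e=[42,22,4] → X
    (4,2)@(9, 5): e=[34,34,0] → .  [on edge]
    (2,3)@(5, 7): e=[54,-30,44] → .
    (3,3)@(7, 7): e=[46,-18,40] → .
    (5,3)@(11, 7): e=[30,6,32] → X
    (6,3)@(13, 7): e=[22,18,28] → X
    (7,3)@(15, 7): e=[14,30,24] → X
    (8,3)@(17, 7): e=[6,42,20] → X
    (9,3)@(19, 7): e=[-2,54,16] → .
    (5,4)@(11, 9): e=[34,-34,68] → .
    (6,4)@(13, 9): e=[26,-22,64] → .
  covered (8 px):
    . . . . . . . . . . . .
    . . . . . . . . . . . .
    . . X X . . . . . . . .
    . . . . . X X X X . . .
    . . . . . . . . X X . .
    . . . . . . . . . . . .
    . . . . . . . . . . . .
T1:
  2·area = 34
  edge (16, 4)→(4, 6): d=(-12,2) right/bottom  bias=-1
  edge (4, 6)→(23, 0): d=(19,-6) top-left  bias=+0
  edge (23, 0)→(16, 4): d=(-7,4) right/bottom  bias=-1
    (10,0)@(21, 1): e=[26,7,1] → X
    (11,0)@(23, 1): e=[22,19,-7] → .
    (7,1)@(15, 3): e=[14,9,11] → X
    (8,1)@(17, 3): e=[10,21,3] → X
    (9,1)@(19, 3): e=[6,33,-5] → .
    (10,1)@(21, 3): e=[2,45,-13] → .
    (4,2)@(9, 5): e=[2,11,21] → X
    (5,2)@(11, 5): e=[-2,23,13] → .
    (7,2)@(15, 5): e=[-10,47,-3] → .
    (8,2)@(17, 5): e=[-14,59,-11] → .
    (4,3)@(9, 7): e=[-22,49,7] → .
  covered (4 px):
    . . . . . . . . . . X .
    . . . . . . . X X . . .
    . . . . X . . . . . . .
    . . . . . . . . . . . .
    . . . . . . . . . . . .
    . . . . . . . . . . . .
    . . . . . . . . . . . .
T2:
  2·area = 192  (B↔C swapped to make it positive)
  edge (6, 2)→(20, 14): d=(14,12) right/bottom  bias=-1
  edge (20, 14)→(4, 14): d=(-16,0) right/bottom  bias=-1
  edge (4, 14)→(6, 2): d=(2,-12) top-left  bias=+0
    (3,1)@(7, 3): e=[2,176,14] → X
    (4,1)@(9, 3): e=[-22,176,38] → .
    (3,2)@(7, 5): e=[30,144,18] → X
    (4,2)@(9, 5): e=[6,144,42] → X
    (5,2)@(11, 5): e=[-18,144,66] → .
    (3,3)@(7, 7): e=[58,112,22] → X
    (5,3)@(11, 7): e=[10,112,70] → X
    (6,3)@(13, 7): e=[-14,112,94] → .
    (2,4)@(5, 9): e=[110,80,2] → X
    (6,4)@(13, 9): e=[14,80,98] → X
    (7,4)@(15, 9): e=[-10,80,122] → .
    (2,5)@(5, 11): e=[138,48,6] → X
  covered (24 px):
    . . . . . . . . . . . .
    . . . X . . . . . . . .
    . . . X X . . . . . . .
    . . . X X X . . . . . .
    . . X X X X X . . . . .
    . . X X X X X X . . . .
    . . X X X X X X X . . .
T3:
  2·area = 16  (B↔C swapped to make it positive)
  edge (17, 4)→(16, 8): d=(-1,4) right/bottom  bias=-1
  edge (16, 8)→(14, 0): d=(-2,-8) top-left  bias=+0
  edge (14, 0)→(17, 4): d=(3,4) right/bottom  bias=-1
    (7,1)@(15, 3): e=[9,2,5] → X
    (8,1)@(17, 3): e=[1,18,-3] → .
    (7,2)@(15, 5): e=[7,-2,11] → .
  covered (1 px):
    . . . . . . . . . . . .
    . . . . . . . X . . . .
    . . . . . . . . . . . .
    . . . . . . . . . . . .
    . . . . . . . . . . . .
    . . . . . . . . . . . .
    . . . . . . . . . . . .

Result: [[10,0],[7,1],[8,1],[4,2]]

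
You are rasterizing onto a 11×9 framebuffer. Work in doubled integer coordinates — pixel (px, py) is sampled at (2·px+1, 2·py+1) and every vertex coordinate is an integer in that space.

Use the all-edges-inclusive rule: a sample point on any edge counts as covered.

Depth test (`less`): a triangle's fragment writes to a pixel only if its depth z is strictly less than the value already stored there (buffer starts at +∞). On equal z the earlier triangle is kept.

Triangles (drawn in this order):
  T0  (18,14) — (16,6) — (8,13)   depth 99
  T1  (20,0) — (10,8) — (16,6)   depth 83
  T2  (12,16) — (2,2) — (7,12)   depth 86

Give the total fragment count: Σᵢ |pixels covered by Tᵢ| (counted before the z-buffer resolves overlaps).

T0:
  2·area = 78  (B↔C swapped to make it positive)
  edge (18, 14)→(8, 13): d=(-10,-1) inclusive
  edge (8, 13)→(16, 6): d=(8,-7) inclusive
  edge (16, 6)→(18, 14): d=(2,8) inclusive
    (7,3)@(15, 7): e=[67,1,10] → #
    (8,3)@(17, 7): e=[69,15,-6] → ·
    (6,4)@(13, 9): e=[45,3,30] → #
    (8,4)@(17, 9): e=[49,31,-2] → ·
    (5,5)@(11, 11): e=[23,5,50] → #
    (8,5)@(17, 11): e=[29,47,2] → #
    (9,5)@(19, 11): e=[31,61,-14] → ·
    (4,6)@(9, 13): e=[1,7,70] → #
    (9,6)@(19, 13): e=[11,77,-10] → ·
    (4,7)@(9, 15): e=[-19,23,74] → ·
    (5,7)@(11, 15): e=[-17,37,58] → ·
    (6,7)@(13, 15): e=[-15,51,42] → ·
  covered (12 px):
    · · · · · · · · · · ·
    · · · · · · · · · · ·
    · · · · · · · · · · ·
    · · · · · · · # · · ·
    · · · · · · # # · · ·
    · · · · · # # # # · ·
    · · · · # # # # # · ·
    · · · · · · · · · · ·
    · · · · · · · · · · ·
T1:
  2·area = 28  (B↔C swapped to make it positive)
  edge (20, 0)→(16, 6): d=(-4,6) inclusive
  edge (16, 6)→(10, 8): d=(-6,2) inclusive
  edge (10, 8)→(20, 0): d=(10,-8) inclusive
    (9,0)@(19, 1): e=[2,24,2] → #
    (10,0)@(21, 1): e=[-10,20,18] → ·
    (8,1)@(17, 3): e=[6,16,6] → #
    (9,1)@(19, 3): e=[-6,12,22] → ·
    (7,2)@(15, 5): e=[10,8,10] → #
    (8,2)@(17, 5): e=[-2,4,26] → ·
    (9,2)@(19, 5): e=[-14,0,42] → ·  [on edge]
    (6,3)@(13, 7): e=[14,0,14] → #  [on edge]
    (7,3)@(15, 7): e=[2,-4,30] → ·
    (3,4)@(7, 9): e=[42,0,-14] → ·  [on edge]
    (6,4)@(13, 9): e=[6,-12,34] → ·
    (0,5)@(1, 11): e=[70,0,-42] → ·  [on edge]
  covered (4 px):
    · · · · · · · · · # ·
    · · · · · · · · # · ·
    · · · · · · · # · · ·
    · · · · · · # · · · ·
    · · · · · · · · · · ·
    · · · · · · · · · · ·
    · · · · · · · · · · ·
    · · · · · · · · · · ·
    · · · · · · · · · · ·
T2:
  2·area = 30  (B↔C swapped to make it positive)
  edge (12, 16)→(7, 12): d=(-5,-4) inclusive
  edge (7, 12)→(2, 2): d=(-5,-10) inclusive
  edge (2, 2)→(12, 16): d=(10,14) inclusive
    (2,3)@(5, 7): e=[17,5,8] → #
    (3,3)@(7, 7): e=[25,25,-20] → ·
    (2,4)@(5, 9): e=[7,-5,28] → ·
    (3,4)@(7, 9): e=[15,15,0] → #  [on edge]
    (4,4)@(9, 9): e=[23,35,-28] → ·
    (3,5)@(7, 11): e=[5,5,20] → #
    (4,5)@(9, 11): e=[13,25,-8] → ·
    (3,6)@(7, 13): e=[-5,-5,40] → ·
    (4,6)@(9, 13): e=[3,15,12] → #
    (5,6)@(11, 13): e=[11,35,-16] → ·
    (4,7)@(9, 15): e=[-7,5,32] → ·
    (5,7)@(11, 15): e=[1,25,4] → #
  covered (5 px):
    · · · · · · · · · · ·
    · · · · · · · · · · ·
    · · · · · · · · · · ·
    · · # · · · · · · · ·
    · · · # · · · · · · ·
    · · · # · · · · · · ·
    · · · · # · · · · · ·
    · · · · · # · · · · ·
    · · · · · · · · · · ·

Answer: 21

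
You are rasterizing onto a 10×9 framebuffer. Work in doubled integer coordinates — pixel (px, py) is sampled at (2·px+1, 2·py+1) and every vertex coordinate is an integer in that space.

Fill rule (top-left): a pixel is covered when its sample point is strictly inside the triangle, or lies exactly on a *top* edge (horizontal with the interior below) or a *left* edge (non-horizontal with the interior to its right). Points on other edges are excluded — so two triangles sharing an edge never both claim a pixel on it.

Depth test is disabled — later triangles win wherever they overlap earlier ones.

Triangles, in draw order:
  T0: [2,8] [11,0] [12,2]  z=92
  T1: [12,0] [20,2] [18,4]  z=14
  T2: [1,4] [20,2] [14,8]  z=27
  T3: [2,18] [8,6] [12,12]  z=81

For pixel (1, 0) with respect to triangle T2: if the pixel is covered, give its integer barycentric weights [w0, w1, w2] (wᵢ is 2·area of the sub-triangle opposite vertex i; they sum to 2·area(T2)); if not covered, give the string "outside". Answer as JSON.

T0:
  2·area = 26
  edge (2, 8)→(11, 0): d=(9,-8) top-left  bias=+0
  edge (11, 0)→(12, 2): d=(1,2) right/bottom  bias=-1
  edge (12, 2)→(2, 8): d=(-10,6) right/bottom  bias=-1
    (5,0)@(11, 1): e=[9,1,16] → #
    (6,0)@(13, 1): e=[25,-3,4] → ·
    (4,1)@(9, 3): e=[11,7,8] → #
    (5,1)@(11, 3): e=[27,3,-4] → ·
    (3,2)@(7, 5): e=[13,13,0] → ·  [on edge]
    (4,2)@(9, 5): e=[29,9,-12] → ·
  covered (2 px):
    · · · · · # · · · ·
    · · · · # · · · · ·
    · · · · · · · · · ·
    · · · · · · · · · ·
    · · · · · · · · · ·
    · · · · · · · · · ·
    · · · · · · · · · ·
    · · · · · · · · · ·
    · · · · · · · · · ·
T1:
  2·area = 20
  edge (12, 0)→(20, 2): d=(8,2) right/bottom  bias=-1
  edge (20, 2)→(18, 4): d=(-2,2) right/bottom  bias=-1
  edge (18, 4)→(12, 0): d=(-6,-4) top-left  bias=+0
    (7,0)@(15, 1): e=[2,12,6] → #
    (8,0)@(17, 1): e=[-2,8,14] → ·
    (7,1)@(15, 3): e=[18,8,-6] → ·
    (8,1)@(17, 3): e=[14,4,2] → #
    (9,1)@(19, 3): e=[10,0,10] → ·  [on edge]
    (8,2)@(17, 5): e=[30,0,-10] → ·  [on edge]
    (7,3)@(15, 7): e=[50,0,-30] → ·  [on edge]
    (6,4)@(13, 9): e=[70,0,-50] → ·  [on edge]
    (5,5)@(11, 11): e=[90,0,-70] → ·  [on edge]
    (4,6)@(9, 13): e=[110,0,-90] → ·  [on edge]
    (3,7)@(7, 15): e=[130,0,-110] → ·  [on edge]
    (2,8)@(5, 17): e=[150,0,-130] → ·  [on edge]
  covered (2 px):
    · · · · · · · # · ·
    · · · · · · · · # ·
    · · · · · · · · · ·
    · · · · · · · · · ·
    · · · · · · · · · ·
    · · · · · · · · · ·
    · · · · · · · · · ·
    · · · · · · · · · ·
    · · · · · · · · · ·
T2:
  2·area = 102
  edge (1, 4)→(20, 2): d=(19,-2) top-left  bias=+0
  edge (20, 2)→(14, 8): d=(-6,6) right/bottom  bias=-1
  edge (14, 8)→(1, 4): d=(-13,-4) top-left  bias=+0
    (5,1)@(11, 3): e=[1,48,53] → #
    (6,1)@(13, 3): e=[5,36,61] → #
    (7,1)@(15, 3): e=[9,24,69] → #
    (8,1)@(17, 3): e=[13,12,77] → #
    (9,1)@(19, 3): e=[17,0,85] → ·  [on edge]
    (2,2)@(5, 5): e=[27,72,3] → #
    (3,2)@(7, 5): e=[31,60,11] → #
    (4,2)@(9, 5): e=[35,48,19] → #
    (8,2)@(17, 5): e=[51,0,51] → ·  [on edge]
    (2,3)@(5, 7): e=[65,60,-23] → ·
    (3,3)@(7, 7): e=[69,48,-15] → ·
    (4,3)@(9, 7): e=[73,36,-7] → ·
    (7,3)@(15, 7): e=[85,0,17] → ·  [on edge]
    (6,4)@(13, 9): e=[119,0,-17] → ·  [on edge]
    (5,5)@(11, 11): e=[153,0,-51] → ·  [on edge]
    (4,6)@(9, 13): e=[187,0,-85] → ·  [on edge]
    (3,7)@(7, 15): e=[221,0,-119] → ·  [on edge]
    (2,8)@(5, 17): e=[255,0,-153] → ·  [on edge]
  covered (12 px):
    · · · · · · · · · ·
    · · · · · # # # # ·
    · · # # # # # # · ·
    · · · · · # # · · ·
    · · · · · · · · · ·
    · · · · · · · · · ·
    · · · · · · · · · ·
    · · · · · · · · · ·
    · · · · · · · · · ·
T3:
  2·area = 84
  edge (2, 18)→(8, 6): d=(6,-12) top-left  bias=+0
  edge (8, 6)→(12, 12): d=(4,6) right/bottom  bias=-1
  edge (12, 12)→(2, 18): d=(-10,6) right/bottom  bias=-1
    (3,4)@(7, 9): e=[6,18,60] → #
    (4,4)@(9, 9): e=[30,6,48] → #
    (5,4)@(11, 9): e=[54,-6,36] → ·
    (8,4)@(17, 9): e=[126,-42,0] → ·  [on edge]
    (3,5)@(7, 11): e=[18,26,40] → #
    (5,5)@(11, 11): e=[66,2,16] → #
    (6,5)@(13, 11): e=[90,-10,4] → ·
    (2,6)@(5, 13): e=[6,46,32] → #
    (5,6)@(11, 13): e=[78,10,-4] → ·
    (2,7)@(5, 15): e=[18,54,12] → #
    (3,7)@(7, 15): e=[42,42,0] → ·  [on edge]
    (4,7)@(9, 15): e=[66,30,-12] → ·
  covered (10 px):
    · · · · · · · · · ·
    · · · · · · · · · ·
    · · · · · · · · · ·
    · · · · · · · · · ·
    · · · # # · · · · ·
    · · · # # # · · · ·
    · · # # # · · · · ·
    · · # · · · · · · ·
    · # · · · · · · · ·

Answer: "outside"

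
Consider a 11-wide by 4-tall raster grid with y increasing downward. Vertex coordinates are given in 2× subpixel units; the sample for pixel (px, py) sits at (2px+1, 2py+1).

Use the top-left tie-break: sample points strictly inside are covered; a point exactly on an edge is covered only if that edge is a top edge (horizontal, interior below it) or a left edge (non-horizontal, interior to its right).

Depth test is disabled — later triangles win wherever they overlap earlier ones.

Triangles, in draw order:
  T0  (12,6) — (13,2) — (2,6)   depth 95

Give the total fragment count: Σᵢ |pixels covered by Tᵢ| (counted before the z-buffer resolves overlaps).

T0:
  2·area = 40  (B↔C swapped to make it positive)
  edge (12, 6)→(2, 6): d=(-10,0) right/bottom  bias=-1
  edge (2, 6)→(13, 2): d=(11,-4) top-left  bias=+0
  edge (13, 2)→(12, 6): d=(-1,4) right/bottom  bias=-1
    (5,1)@(11, 3): e=[30,3,7] → █
    (6,1)@(13, 3): e=[30,11,-1] → ·
    (2,2)@(5, 5): e=[10,1,29] → █
    (3,2)@(7, 5): e=[10,9,21] → █
    (4,2)@(9, 5): e=[10,17,13] → █
    (6,2)@(13, 5): e=[10,33,-3] → ·
    (2,3)@(5, 7): e=[-10,23,27] → ·
    (3,3)@(7, 7): e=[-10,31,19] → ·
    (4,3)@(9, 7): e=[-10,39,11] → ·
    (5,3)@(11, 7): e=[-10,47,3] → ·
  covered (5 px):
    · · · · · · · · · · ·
    · · · · · █ · · · · ·
    · · █ █ █ █ · · · · ·
    · · · · · · · · · · ·

Result: 5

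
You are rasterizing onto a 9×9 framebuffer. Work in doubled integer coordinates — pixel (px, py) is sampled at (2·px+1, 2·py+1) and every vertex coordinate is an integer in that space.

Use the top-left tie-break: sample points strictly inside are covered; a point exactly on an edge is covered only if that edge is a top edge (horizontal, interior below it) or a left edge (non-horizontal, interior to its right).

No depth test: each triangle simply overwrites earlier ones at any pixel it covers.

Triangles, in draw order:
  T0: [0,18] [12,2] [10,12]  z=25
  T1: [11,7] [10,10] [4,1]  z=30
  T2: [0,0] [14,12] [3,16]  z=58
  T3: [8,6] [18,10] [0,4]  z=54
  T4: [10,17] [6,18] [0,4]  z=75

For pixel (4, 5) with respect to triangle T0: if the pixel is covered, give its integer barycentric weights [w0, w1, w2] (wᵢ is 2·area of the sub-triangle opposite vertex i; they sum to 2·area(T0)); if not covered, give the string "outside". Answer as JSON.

T0:
  2·area = 88
  edge (0, 18)→(12, 2): d=(12,-16) top-left  bias=+0
  edge (12, 2)→(10, 12): d=(-2,10) right/bottom  bias=-1
  edge (10, 12)→(0, 18): d=(-10,6) right/bottom  bias=-1
    (5,2)@(11, 5): e=[20,4,64] → █
    (6,2)@(13, 5): e=[52,-16,52] → ·
    (4,3)@(9, 7): e=[12,20,56] → █
    (5,3)@(11, 7): e=[44,0,44] → ·  [on edge]
    (3,4)@(7, 9): e=[4,36,48] → █
    (5,4)@(11, 9): e=[68,-4,24] → ·
    (7,4)@(15, 9): e=[132,-44,0] → ·  [on edge]
    (3,5)@(7, 11): e=[28,32,28] → █
    (5,5)@(11, 11): e=[92,-8,4] → ·
    (2,6)@(5, 13): e=[20,48,20] → █
    (4,6)@(9, 13): e=[84,8,-4] → ·
    (1,7)@(3, 15): e=[12,64,12] → █
    (2,7)@(5, 15): e=[44,44,0] → ·  [on edge]
    (4,8)@(9, 17): e=[132,0,-44] → ·  [on edge]
  covered (10 px):
    · · · · · · · · ·
    · · · · · · · · ·
    · · · · · █ · · ·
    · · · · █ · · · ·
    · · · █ █ · · · ·
    · · · █ █ · · · ·
    · · █ █ · · · · ·
    · █ · · · · · · ·
    █ · · · · · · · ·
T1:
  2·area = 27
  edge (11, 7)→(10, 10): d=(-1,3) right/bottom  bias=-1
  edge (10, 10)→(4, 1): d=(-6,-9) top-left  bias=+0
  edge (4, 1)→(11, 7): d=(7,6) right/bottom  bias=-1
    (6,0)@(13, 1): e=[0,81,-54] → ·  [on edge]
    (3,2)@(7, 5): e=[14,3,10] → █
    (4,2)@(9, 5): e=[8,21,-2] → ·
    (3,3)@(7, 7): e=[12,-9,24] → ·
    (4,3)@(9, 7): e=[6,9,12] → █
    (5,3)@(11, 7): e=[0,27,0] → ·  [on edge]
    (4,4)@(9, 9): e=[4,-3,26] → ·
    (4,6)@(9, 13): e=[0,-27,54] → ·  [on edge]
  covered (2 px):
    · · · · · · · · ·
    · · · · · · · · ·
    · · · █ · · · · ·
    · · · · █ · · · ·
    · · · · · · · · ·
    · · · · · · · · ·
    · · · · · · · · ·
    · · · · · · · · ·
    · · · · · · · · ·
T2:
  2·area = 188
  edge (0, 0)→(14, 12): d=(14,12) right/bottom  bias=-1
  edge (14, 12)→(3, 16): d=(-11,4) right/bottom  bias=-1
  edge (3, 16)→(0, 0): d=(-3,-16) top-left  bias=+0
    (0,0)@(1, 1): e=[2,173,13] → █
    (1,0)@(3, 1): e=[-22,165,45] → ·
    (0,1)@(1, 3): e=[30,151,7] → █
    (1,1)@(3, 3): e=[6,143,39] → █
    (2,1)@(5, 3): e=[-18,135,71] → ·
    (0,2)@(1, 5): e=[58,129,1] → █
    (2,2)@(5, 5): e=[10,113,65] → █
    (3,2)@(7, 5): e=[-14,105,97] → ·
    (0,3)@(1, 7): e=[86,107,-5] → ·
    (1,3)@(3, 7): e=[62,99,27] → █
    (3,3)@(7, 7): e=[14,83,91] → █
    (4,3)@(9, 7): e=[-10,75,123] → ·
  covered (25 px):
    █ · · · · · · · ·
    █ █ · · · · · · ·
    █ █ █ · · · · · ·
    · █ █ █ · · · · ·
    · █ █ █ █ · · · ·
    · █ █ █ █ █ · · ·
    · █ █ █ █ █ · · ·
    · █ █ · · · · · ·
    · · · · · · · · ·
T3:
  2·area = 12
  edge (8, 6)→(18, 10): d=(10,4) right/bottom  bias=-1
  edge (18, 10)→(0, 4): d=(-18,-6) top-left  bias=+0
  edge (0, 4)→(8, 6): d=(8,2) right/bottom  bias=-1
    (1,2)@(3, 5): e=[10,0,2] → █  [on edge]
    (2,2)@(5, 5): e=[2,12,-2] → ·
    (1,3)@(3, 7): e=[30,-36,18] → ·
    (4,3)@(9, 7): e=[6,0,6] → █  [on edge]
    (5,3)@(11, 7): e=[-2,12,2] → ·
    (4,4)@(9, 9): e=[26,-36,22] → ·
    (7,4)@(15, 9): e=[2,0,10] → █  [on edge]
    (8,4)@(17, 9): e=[-6,12,6] → ·
    (7,5)@(15, 11): e=[22,-36,26] → ·
  covered (3 px):
    · · · · · · · · ·
    · · · · · · · · ·
    · █ · · · · · · ·
    · · · · █ · · · ·
    · · · · · · · █ ·
    · · · · · · · · ·
    · · · · · · · · ·
    · · · · · · · · ·
    · · · · · · · · ·
T4:
  2·area = 62
  edge (10, 17)→(6, 18): d=(-4,1) right/bottom  bias=-1
  edge (6, 18)→(0, 4): d=(-6,-14) top-left  bias=+0
  edge (0, 4)→(10, 17): d=(10,13) right/bottom  bias=-1
    (1,4)@(3, 9): e=[39,12,11] → █
    (2,4)@(5, 9): e=[37,40,-15] → ·
    (1,5)@(3, 11): e=[31,0,31] → █  [on edge]
    (2,5)@(5, 11): e=[29,28,5] → █
    (3,5)@(7, 11): e=[27,56,-21] → ·
    (1,6)@(3, 13): e=[23,-12,51] → ·
    (2,6)@(5, 13): e=[21,16,25] → █
    (3,6)@(7, 13): e=[19,44,-1] → ·
    (2,7)@(5, 15): e=[13,4,45] → █
    (3,7)@(7, 15): e=[11,32,19] → █
    (4,7)@(9, 15): e=[9,60,-7] → ·
    (2,8)@(5, 17): e=[5,-8,65] → ·
  covered (8 px):
    · · · · · · · · ·
    · · · · · · · · ·
    · · · · · · · · ·
    · · · · · · · · ·
    · █ · · · · · · ·
    · █ █ · · · · · ·
    · · █ · · · · · ·
    · · █ █ · · · · ·
    · · · █ █ · · · ·

Result: [12,16,60]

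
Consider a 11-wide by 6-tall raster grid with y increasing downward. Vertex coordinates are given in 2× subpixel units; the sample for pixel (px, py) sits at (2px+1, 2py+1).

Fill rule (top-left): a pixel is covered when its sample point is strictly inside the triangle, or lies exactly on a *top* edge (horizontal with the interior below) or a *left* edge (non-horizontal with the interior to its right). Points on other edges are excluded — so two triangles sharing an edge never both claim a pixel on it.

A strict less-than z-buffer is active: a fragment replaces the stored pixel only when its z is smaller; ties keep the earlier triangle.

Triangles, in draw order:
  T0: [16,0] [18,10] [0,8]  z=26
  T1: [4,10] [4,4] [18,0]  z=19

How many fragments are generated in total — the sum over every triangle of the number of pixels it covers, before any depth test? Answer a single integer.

T0:
  2·area = 176
  edge (16, 0)→(18, 10): d=(2,10) right/bottom  bias=-1
  edge (18, 10)→(0, 8): d=(-18,-2) top-left  bias=+0
  edge (0, 8)→(16, 0): d=(16,-8) top-left  bias=+0
    (7,0)@(15, 1): e=[12,156,8] → █
    (8,0)@(17, 1): e=[-8,160,24] → ·
    (5,1)@(11, 3): e=[56,112,8] → █
    (6,1)@(13, 3): e=[36,116,24] → █
    (8,1)@(17, 3): e=[-4,124,56] → ·
    (3,2)@(7, 5): e=[100,68,8] → █
    (4,2)@(9, 5): e=[80,72,24] → █
    (8,2)@(17, 5): e=[0,88,88] → ·  [on edge]
    (1,3)@(3, 7): e=[144,24,8] → █
    (2,3)@(5, 7): e=[124,28,24] → █
    (8,3)@(17, 7): e=[4,52,120] → █
    (9,3)@(19, 7): e=[-16,56,136] → ·
    (4,4)@(9, 9): e=[88,0,88] → █  [on edge]
  covered (22 px):
    · · · · · · · █ · · ·
    · · · · · █ █ █ · · ·
    · · · █ █ █ █ █ · · ·
    · █ █ █ █ █ █ █ █ · ·
    · · · · █ █ █ █ █ · ·
    · · · · · · · · · · ·
T1:
  2·area = 84
  edge (4, 10)→(4, 4): d=(0,-6) top-left  bias=+0
  edge (4, 4)→(18, 0): d=(14,-4) top-left  bias=+0
  edge (18, 0)→(4, 10): d=(-14,10) right/bottom  bias=-1
    (7,0)@(15, 1): e=[66,2,16] → █
    (8,0)@(17, 1): e=[78,10,-4] → ·
    (4,1)@(9, 3): e=[30,6,48] → █
    (5,1)@(11, 3): e=[42,14,28] → █
    (6,1)@(13, 3): e=[54,22,8] → █
    (7,1)@(15, 3): e=[66,30,-12] → ·
    (2,2)@(5, 5): e=[6,18,60] → █
    (3,2)@(7, 5): e=[18,26,40] → █
    (5,2)@(11, 5): e=[42,42,0] → ·  [on edge]
    (6,2)@(13, 5): e=[54,50,-20] → ·
    (2,3)@(5, 7): e=[6,46,32] → █
    (4,3)@(9, 7): e=[30,62,-8] → ·
  covered (10 px):
    · · · · · · · █ · · ·
    · · · · █ █ █ · · · ·
    · · █ █ █ · · · · · ·
    · · █ █ · · · · · · ·
    · · █ · · · · · · · ·
    · · · · · · · · · · ·

Answer: 32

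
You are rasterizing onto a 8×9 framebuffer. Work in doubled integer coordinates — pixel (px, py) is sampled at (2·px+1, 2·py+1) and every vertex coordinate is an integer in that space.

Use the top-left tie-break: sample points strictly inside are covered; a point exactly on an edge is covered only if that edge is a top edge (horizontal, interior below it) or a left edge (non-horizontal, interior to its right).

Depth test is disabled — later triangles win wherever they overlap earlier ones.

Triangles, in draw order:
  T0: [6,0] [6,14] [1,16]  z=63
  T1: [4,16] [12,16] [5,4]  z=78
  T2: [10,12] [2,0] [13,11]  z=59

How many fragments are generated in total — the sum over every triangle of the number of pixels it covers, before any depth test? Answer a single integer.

T0:
  2·area = 70
  edge (6, 0)→(6, 14): d=(0,14) right/bottom  bias=-1
  edge (6, 14)→(1, 16): d=(-5,2) right/bottom  bias=-1
  edge (1, 16)→(6, 0): d=(5,-16) top-left  bias=+0
    (2,2)@(5, 5): e=[14,47,9] → █
    (3,2)@(7, 5): e=[-14,43,41] → ·
    (2,3)@(5, 7): e=[14,37,19] → █
    (3,3)@(7, 7): e=[-14,33,51] → ·
    (2,4)@(5, 9): e=[14,27,29] → █
    (3,4)@(7, 9): e=[-14,23,61] → ·
    (1,5)@(3, 11): e=[42,21,7] → █
    (3,5)@(7, 11): e=[-14,13,71] → ·
    (1,6)@(3, 13): e=[42,11,17] → █
    (3,6)@(7, 13): e=[-14,3,81] → ·
    (1,7)@(3, 15): e=[42,1,27] → █
    (2,7)@(5, 15): e=[14,-3,59] → ·
  covered (8 px):
    · · · · · · · ·
    · · · · · · · ·
    · · █ · · · · ·
    · · █ · · · · ·
    · · █ · · · · ·
    · █ █ · · · · ·
    · █ █ · · · · ·
    · █ · · · · · ·
    · · · · · · · ·
T1:
  2·area = 96  (B↔C swapped to make it positive)
  edge (4, 16)→(5, 4): d=(1,-12) top-left  bias=+0
  edge (5, 4)→(12, 16): d=(7,12) right/bottom  bias=-1
  edge (12, 16)→(4, 16): d=(-8,0) right/bottom  bias=-1
    (2,2)@(5, 5): e=[1,7,88] → █
    (3,2)@(7, 5): e=[25,-17,88] → ·
    (2,3)@(5, 7): e=[3,21,72] → █
    (3,3)@(7, 7): e=[27,-3,72] → ·
    (2,4)@(5, 9): e=[5,35,56] → █
    (3,4)@(7, 9): e=[29,11,56] → █
    (4,4)@(9, 9): e=[53,-13,56] → ·
    (2,5)@(5, 11): e=[7,49,40] → █
    (4,5)@(9, 11): e=[55,1,40] → █
    (5,5)@(11, 11): e=[79,-23,40] → ·
    (2,6)@(5, 13): e=[9,63,24] → █
    (5,6)@(11, 13): e=[81,-9,24] → ·
  covered (14 px):
    · · · · · · · ·
    · · · · · · · ·
    · · █ · · · · ·
    · · █ · · · · ·
    · · █ █ · · · ·
    · · █ █ █ · · ·
    · · █ █ █ · · ·
    · · █ █ █ █ · ·
    · · · · · · · ·
T2:
  2·area = 44
  edge (10, 12)→(2, 0): d=(-8,-12) top-left  bias=+0
  edge (2, 0)→(13, 11): d=(11,11) right/bottom  bias=-1
  edge (13, 11)→(10, 12): d=(-3,1) right/bottom  bias=-1
    (1,0)@(3, 1): e=[4,0,40] → ·  [on edge]
    (2,1)@(5, 3): e=[12,0,32] → ·  [on edge]
    (3,2)@(7, 5): e=[20,0,24] → ·  [on edge]
    (3,3)@(7, 7): e=[4,22,18] → █
    (4,3)@(9, 7): e=[28,0,16] → ·  [on edge]
    (3,4)@(7, 9): e=[-12,44,12] → ·
    (4,4)@(9, 9): e=[12,22,10] → █
    (5,4)@(11, 9): e=[36,0,8] → ·  [on edge]
    (4,5)@(9, 11): e=[-4,44,4] → ·
    (5,5)@(11, 11): e=[20,22,2] → █
    (6,5)@(13, 11): e=[44,0,0] → ·  [on edge]
    (3,6)@(7, 13): e=[-44,88,0] → ·  [on edge]
    (7,6)@(15, 13): e=[52,0,-8] → ·  [on edge]
    (0,7)@(1, 15): e=[-132,176,0] → ·  [on edge]
  covered (3 px):
    · · · · · · · ·
    · · · · · · · ·
    · · · · · · · ·
    · · · █ · · · ·
    · · · · █ · · ·
    · · · · · █ · ·
    · · · · · · · ·
    · · · · · · · ·
    · · · · · · · ·

Final: 25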